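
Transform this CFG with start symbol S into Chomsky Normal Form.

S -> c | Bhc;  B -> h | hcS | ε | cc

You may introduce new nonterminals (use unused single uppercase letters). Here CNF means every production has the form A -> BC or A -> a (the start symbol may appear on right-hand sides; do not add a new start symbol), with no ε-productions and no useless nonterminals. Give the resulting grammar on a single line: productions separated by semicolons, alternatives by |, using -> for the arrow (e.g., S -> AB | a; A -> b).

S -> c | BE | CA; A -> c; B -> h | AA | CD; C -> h; D -> AS; E -> CA

Nullable: {B}; after ε-elimination: S -> c | hc | Bhc; B -> h | cc | hcS.
No unit productions to eliminate.
TERM: introduce A -> c, C -> h and substitute in every rule of length ≥2.
BIN: B -> CAS becomes B -> CD, D -> AS; S -> BCA becomes S -> BE, E -> CA.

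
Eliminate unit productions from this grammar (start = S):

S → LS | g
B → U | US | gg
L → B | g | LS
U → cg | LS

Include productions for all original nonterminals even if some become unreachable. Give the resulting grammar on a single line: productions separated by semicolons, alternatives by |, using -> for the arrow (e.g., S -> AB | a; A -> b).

Unit productions: B->U, L->B.
Unit pairs (A ⇒* B via units): (B,U), (L,B), (L,U).
S: inherits non-unit rules of {S} → LS | g.
B: inherits non-unit rules of {B, U} → LS | US | cg | gg.
L: inherits non-unit rules of {B, L, U} → LS | US | cg | g | gg.
U: inherits non-unit rules of {U} → LS | cg.

S -> g | LS; B -> LS | US | cg | gg; L -> g | LS | US | cg | gg; U -> LS | cg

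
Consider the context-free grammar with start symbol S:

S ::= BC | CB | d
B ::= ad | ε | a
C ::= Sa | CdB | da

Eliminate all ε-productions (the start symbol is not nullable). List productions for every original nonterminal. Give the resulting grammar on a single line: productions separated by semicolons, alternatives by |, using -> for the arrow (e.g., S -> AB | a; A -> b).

S -> C | d | BC | CB; B -> a | ad; C -> Cd | Sa | da | CdB

Nullable set: {B}.
S -> BC: B nullable, giving BC | C.
S -> CB: B nullable, giving C | CB.
Drop B -> ε.
C -> CdB: B nullable, giving Cd | CdB.
Unchanged (no nullable symbols): S -> d; B -> a; B -> ad; C -> Sa; C -> da.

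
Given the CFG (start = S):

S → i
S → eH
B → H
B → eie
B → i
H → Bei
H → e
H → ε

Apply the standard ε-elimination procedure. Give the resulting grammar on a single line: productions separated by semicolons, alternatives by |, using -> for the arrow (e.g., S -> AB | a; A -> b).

S -> e | i | eH; B -> H | i | eie; H -> e | ei | Bei

Nullable set: {B, H}.
S -> eH: H nullable, giving e | eH.
B -> H: H nullable, giving H.
Drop H -> ε.
H -> Bei: B nullable, giving Bei | ei.
Unchanged (no nullable symbols): S -> i; B -> eie; B -> i; H -> e.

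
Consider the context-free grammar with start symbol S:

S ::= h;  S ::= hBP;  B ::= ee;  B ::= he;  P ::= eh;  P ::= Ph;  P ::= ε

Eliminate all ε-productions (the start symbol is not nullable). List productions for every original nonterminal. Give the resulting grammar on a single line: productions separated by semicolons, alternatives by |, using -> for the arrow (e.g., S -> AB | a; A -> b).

S -> h | hB | hBP; B -> ee | he; P -> h | Ph | eh

Nullable set: {P}.
S -> hBP: P nullable, giving hB | hBP.
Drop P -> ε.
P -> Ph: P nullable, giving Ph | h.
Unchanged (no nullable symbols): S -> h; B -> ee; B -> he; P -> eh.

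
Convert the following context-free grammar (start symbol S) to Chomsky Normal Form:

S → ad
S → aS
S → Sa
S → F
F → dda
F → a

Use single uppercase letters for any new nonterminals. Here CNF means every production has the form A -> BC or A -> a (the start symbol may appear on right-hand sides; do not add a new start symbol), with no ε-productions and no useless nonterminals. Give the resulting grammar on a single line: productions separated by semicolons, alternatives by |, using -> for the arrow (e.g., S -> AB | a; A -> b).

S -> a | AD | BA | BS | SB; A -> d; B -> a; D -> AB

No ε-productions.
After unit-elimination: S -> a | Sa | aS | ad | dda; F -> a | dda.
TERM: introduce B -> a, A -> d and substitute in every rule of length ≥2.
BIN: F -> AAB becomes F -> AC, C -> AB; S -> AAB becomes S -> AD, D -> AB.
Drop unreachable/unproductive: F.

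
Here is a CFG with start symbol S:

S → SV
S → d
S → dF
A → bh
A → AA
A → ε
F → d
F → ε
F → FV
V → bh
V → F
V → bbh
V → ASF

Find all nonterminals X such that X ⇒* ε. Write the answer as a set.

{A, F, V}

Directly nullable (have an ε-rule): {A, F}.
V is nullable via V -> F (every symbol on the right is already known nullable).
Not nullable: S — each has a terminal in every rule's right-hand side or depends on a non-nullable symbol.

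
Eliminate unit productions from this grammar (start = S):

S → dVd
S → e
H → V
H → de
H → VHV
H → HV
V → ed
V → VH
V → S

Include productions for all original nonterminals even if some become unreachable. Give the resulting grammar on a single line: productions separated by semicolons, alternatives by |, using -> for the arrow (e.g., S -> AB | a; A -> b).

Unit productions: H->V, V->S.
Unit pairs (A ⇒* B via units): (H,S), (H,V), (V,S).
S: inherits non-unit rules of {S} → dVd | e.
H: inherits non-unit rules of {H, S, V} → HV | VH | VHV | dVd | de | e | ed.
V: inherits non-unit rules of {S, V} → VH | dVd | e | ed.

S -> e | dVd; H -> e | HV | VH | de | ed | VHV | dVd; V -> e | VH | ed | dVd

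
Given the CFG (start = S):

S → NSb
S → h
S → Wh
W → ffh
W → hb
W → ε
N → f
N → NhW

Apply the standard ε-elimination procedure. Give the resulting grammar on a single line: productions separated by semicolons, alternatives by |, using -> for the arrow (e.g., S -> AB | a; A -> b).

S -> h | Wh | NSb; N -> f | Nh | NhW; W -> hb | ffh

Nullable set: {W}.
S -> Wh: W nullable, giving Wh | h.
N -> NhW: W nullable, giving Nh | NhW.
Drop W -> ε.
Unchanged (no nullable symbols): S -> NSb; S -> h; N -> f; W -> ffh; W -> hb.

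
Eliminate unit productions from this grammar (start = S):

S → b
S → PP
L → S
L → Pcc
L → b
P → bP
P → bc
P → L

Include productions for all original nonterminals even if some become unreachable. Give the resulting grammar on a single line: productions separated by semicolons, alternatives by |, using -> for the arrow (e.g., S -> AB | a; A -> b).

S -> b | PP; L -> b | PP | Pcc; P -> b | PP | bP | bc | Pcc

Unit productions: L->S, P->L.
Unit pairs (A ⇒* B via units): (L,S), (P,L), (P,S).
S: inherits non-unit rules of {S} → PP | b.
L: inherits non-unit rules of {L, S} → PP | Pcc | b.
P: inherits non-unit rules of {L, P, S} → PP | Pcc | b | bP | bc.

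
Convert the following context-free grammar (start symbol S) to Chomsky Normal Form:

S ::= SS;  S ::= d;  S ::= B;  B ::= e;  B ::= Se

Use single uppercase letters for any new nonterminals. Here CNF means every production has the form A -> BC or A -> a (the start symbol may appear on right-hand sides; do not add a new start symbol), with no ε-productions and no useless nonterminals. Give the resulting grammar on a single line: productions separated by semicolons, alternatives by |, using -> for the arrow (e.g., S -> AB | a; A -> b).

No ε-productions.
After unit-elimination: S -> d | e | SS | Se; B -> e | Se.
TERM: introduce A -> e and substitute in every rule of length ≥2.
Drop unreachable/unproductive: B.

S -> d | e | SA | SS; A -> e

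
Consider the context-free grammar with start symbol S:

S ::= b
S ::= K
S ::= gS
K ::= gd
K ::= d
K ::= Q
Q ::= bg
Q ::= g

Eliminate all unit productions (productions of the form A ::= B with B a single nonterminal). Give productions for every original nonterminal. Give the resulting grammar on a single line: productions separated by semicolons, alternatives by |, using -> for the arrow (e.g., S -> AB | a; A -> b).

S -> b | d | g | bg | gS | gd; K -> d | g | bg | gd; Q -> g | bg

Unit productions: K->Q, S->K.
Unit pairs (A ⇒* B via units): (K,Q), (S,K), (S,Q).
S: inherits non-unit rules of {K, Q, S} → b | bg | d | g | gS | gd.
K: inherits non-unit rules of {K, Q} → bg | d | g | gd.
Q: inherits non-unit rules of {Q} → bg | g.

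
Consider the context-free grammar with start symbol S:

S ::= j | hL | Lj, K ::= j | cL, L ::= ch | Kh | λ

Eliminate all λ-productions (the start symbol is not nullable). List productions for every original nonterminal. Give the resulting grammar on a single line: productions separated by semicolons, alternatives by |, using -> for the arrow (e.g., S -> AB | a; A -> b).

S -> h | j | Lj | hL; K -> c | j | cL; L -> Kh | ch

Nullable set: {L}.
S -> Lj: L nullable, giving Lj | j.
S -> hL: L nullable, giving h | hL.
K -> cL: L nullable, giving c | cL.
Drop L -> λ.
Unchanged (no nullable symbols): S -> j; K -> j; L -> Kh; L -> ch.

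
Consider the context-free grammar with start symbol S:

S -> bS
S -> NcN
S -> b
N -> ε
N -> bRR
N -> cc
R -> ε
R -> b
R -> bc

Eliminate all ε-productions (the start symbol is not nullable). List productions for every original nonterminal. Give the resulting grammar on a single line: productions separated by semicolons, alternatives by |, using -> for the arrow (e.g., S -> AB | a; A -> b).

Nullable set: {N, R}.
S -> NcN: N, N nullable, giving Nc | NcN | c | cN.
Drop N -> ε.
N -> bRR: R, R nullable, giving b | bR | bRR.
Drop R -> ε.
Unchanged (no nullable symbols): S -> b; S -> bS; N -> cc; R -> b; R -> bc.

S -> b | c | Nc | bS | cN | NcN; N -> b | bR | cc | bRR; R -> b | bc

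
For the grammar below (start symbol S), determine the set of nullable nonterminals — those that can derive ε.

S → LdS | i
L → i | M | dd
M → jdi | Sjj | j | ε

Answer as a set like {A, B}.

{L, M}

Directly nullable (have an ε-rule): {M}.
L is nullable via L -> M (every symbol on the right is already known nullable).
Not nullable: S — each has a terminal in every rule's right-hand side or depends on a non-nullable symbol.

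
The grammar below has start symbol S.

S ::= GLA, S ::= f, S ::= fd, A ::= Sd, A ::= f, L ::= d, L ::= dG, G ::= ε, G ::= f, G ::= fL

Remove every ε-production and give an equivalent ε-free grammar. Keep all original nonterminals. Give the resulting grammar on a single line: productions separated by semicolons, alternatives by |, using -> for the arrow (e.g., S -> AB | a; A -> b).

S -> f | LA | fd | GLA; A -> f | Sd; G -> f | fL; L -> d | dG

Nullable set: {G}.
S -> GLA: G nullable, giving GLA | LA.
Drop G -> ε.
L -> dG: G nullable, giving d | dG.
Unchanged (no nullable symbols): S -> f; S -> fd; A -> Sd; A -> f; G -> f; G -> fL; L -> d.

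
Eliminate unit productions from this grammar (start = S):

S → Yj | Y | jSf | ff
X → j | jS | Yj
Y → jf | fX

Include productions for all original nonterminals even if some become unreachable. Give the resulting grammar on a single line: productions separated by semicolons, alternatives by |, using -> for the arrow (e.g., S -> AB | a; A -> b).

Unit productions: S->Y.
Unit pairs (A ⇒* B via units): (S,Y).
S: inherits non-unit rules of {S, Y} → Yj | fX | ff | jSf | jf.
X: inherits non-unit rules of {X} → Yj | j | jS.
Y: inherits non-unit rules of {Y} → fX | jf.

S -> Yj | fX | ff | jf | jSf; X -> j | Yj | jS; Y -> fX | jf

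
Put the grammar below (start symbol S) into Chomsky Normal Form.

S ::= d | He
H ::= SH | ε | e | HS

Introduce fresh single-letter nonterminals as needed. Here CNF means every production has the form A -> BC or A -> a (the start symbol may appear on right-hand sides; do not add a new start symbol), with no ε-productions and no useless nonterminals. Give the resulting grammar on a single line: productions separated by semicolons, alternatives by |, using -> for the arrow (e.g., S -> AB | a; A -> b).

Nullable: {H}; after ε-elimination: S -> d | e | He; H -> S | e | HS | SH.
After unit-elimination: S -> d | e | He; H -> d | e | HS | He | SH.
TERM: introduce A -> e and substitute in every rule of length ≥2.

S -> d | e | HA; A -> e; H -> d | e | HA | HS | SH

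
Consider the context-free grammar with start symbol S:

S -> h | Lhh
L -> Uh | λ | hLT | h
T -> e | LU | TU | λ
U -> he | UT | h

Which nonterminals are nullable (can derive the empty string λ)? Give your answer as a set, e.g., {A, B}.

{L, T}

Directly nullable (have an ε-rule): {L, T}.
Not nullable: S, U — each has a terminal in every rule's right-hand side or depends on a non-nullable symbol.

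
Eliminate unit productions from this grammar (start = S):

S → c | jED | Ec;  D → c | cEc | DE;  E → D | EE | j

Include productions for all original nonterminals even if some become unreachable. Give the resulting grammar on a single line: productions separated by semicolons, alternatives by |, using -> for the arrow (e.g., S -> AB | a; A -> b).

Unit productions: E->D.
Unit pairs (A ⇒* B via units): (E,D).
S: inherits non-unit rules of {S} → Ec | c | jED.
D: inherits non-unit rules of {D} → DE | c | cEc.
E: inherits non-unit rules of {D, E} → DE | EE | c | cEc | j.

S -> c | Ec | jED; D -> c | DE | cEc; E -> c | j | DE | EE | cEc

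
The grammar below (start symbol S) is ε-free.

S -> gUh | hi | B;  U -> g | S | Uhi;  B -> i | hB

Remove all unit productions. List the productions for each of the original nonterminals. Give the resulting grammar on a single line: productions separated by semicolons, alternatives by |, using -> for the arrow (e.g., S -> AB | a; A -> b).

Unit productions: S->B, U->S.
Unit pairs (A ⇒* B via units): (S,B), (U,B), (U,S).
S: inherits non-unit rules of {B, S} → gUh | hB | hi | i.
B: inherits non-unit rules of {B} → hB | i.
U: inherits non-unit rules of {B, S, U} → Uhi | g | gUh | hB | hi | i.

S -> i | hB | hi | gUh; B -> i | hB; U -> g | i | hB | hi | Uhi | gUh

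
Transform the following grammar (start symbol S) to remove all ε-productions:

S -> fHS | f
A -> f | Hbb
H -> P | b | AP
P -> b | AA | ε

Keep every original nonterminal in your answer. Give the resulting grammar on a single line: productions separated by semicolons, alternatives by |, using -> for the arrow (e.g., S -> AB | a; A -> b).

S -> f | fS | fHS; A -> f | bb | Hbb; H -> A | P | b | AP; P -> b | AA

Nullable set: {H, P}.
S -> fHS: H nullable, giving fHS | fS.
A -> Hbb: H nullable, giving Hbb | bb.
H -> AP: P nullable, giving A | AP.
H -> P: P nullable, giving P.
Drop P -> ε.
Unchanged (no nullable symbols): S -> f; A -> f; H -> b; P -> AA; P -> b.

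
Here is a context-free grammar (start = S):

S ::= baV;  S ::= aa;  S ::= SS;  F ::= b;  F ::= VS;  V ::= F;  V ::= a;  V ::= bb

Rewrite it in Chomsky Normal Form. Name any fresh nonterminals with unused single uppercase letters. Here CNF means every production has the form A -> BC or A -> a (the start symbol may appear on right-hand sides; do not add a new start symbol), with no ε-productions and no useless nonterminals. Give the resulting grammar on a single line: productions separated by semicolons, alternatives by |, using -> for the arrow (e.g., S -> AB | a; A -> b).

No ε-productions.
After unit-elimination: S -> SS | aa | baV; F -> b | VS; V -> a | b | VS | bb.
TERM: introduce A -> a, B -> b and substitute in every rule of length ≥2.
BIN: S -> BAV becomes S -> BC, C -> AV.
Drop unreachable/unproductive: F.

S -> AA | BC | SS; A -> a; B -> b; C -> AV; V -> a | b | BB | VS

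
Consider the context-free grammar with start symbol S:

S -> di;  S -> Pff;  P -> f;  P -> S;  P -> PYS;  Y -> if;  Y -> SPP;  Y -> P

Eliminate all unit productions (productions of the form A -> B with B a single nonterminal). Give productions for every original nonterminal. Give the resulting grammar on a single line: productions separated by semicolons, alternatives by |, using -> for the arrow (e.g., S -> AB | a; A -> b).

Unit productions: P->S, Y->P.
Unit pairs (A ⇒* B via units): (P,S), (Y,P), (Y,S).
S: inherits non-unit rules of {S} → Pff | di.
P: inherits non-unit rules of {P, S} → PYS | Pff | di | f.
Y: inherits non-unit rules of {P, S, Y} → PYS | Pff | SPP | di | f | if.

S -> di | Pff; P -> f | di | PYS | Pff; Y -> f | di | if | PYS | Pff | SPP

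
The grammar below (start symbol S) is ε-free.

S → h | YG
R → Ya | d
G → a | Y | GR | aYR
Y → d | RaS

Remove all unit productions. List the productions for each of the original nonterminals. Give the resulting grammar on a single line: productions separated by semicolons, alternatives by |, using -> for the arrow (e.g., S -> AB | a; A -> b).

Unit productions: G->Y.
Unit pairs (A ⇒* B via units): (G,Y).
S: inherits non-unit rules of {S} → YG | h.
G: inherits non-unit rules of {G, Y} → GR | RaS | a | aYR | d.
R: inherits non-unit rules of {R} → Ya | d.
Y: inherits non-unit rules of {Y} → RaS | d.

S -> h | YG; G -> a | d | GR | RaS | aYR; R -> d | Ya; Y -> d | RaS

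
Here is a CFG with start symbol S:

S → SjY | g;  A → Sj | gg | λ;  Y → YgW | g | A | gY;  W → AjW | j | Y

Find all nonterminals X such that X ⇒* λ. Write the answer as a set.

{A, W, Y}

Directly nullable (have an ε-rule): {A}.
Y is nullable via Y -> A (every symbol on the right is already known nullable).
W is nullable via W -> Y (every symbol on the right is already known nullable).
Not nullable: S — each has a terminal in every rule's right-hand side or depends on a non-nullable symbol.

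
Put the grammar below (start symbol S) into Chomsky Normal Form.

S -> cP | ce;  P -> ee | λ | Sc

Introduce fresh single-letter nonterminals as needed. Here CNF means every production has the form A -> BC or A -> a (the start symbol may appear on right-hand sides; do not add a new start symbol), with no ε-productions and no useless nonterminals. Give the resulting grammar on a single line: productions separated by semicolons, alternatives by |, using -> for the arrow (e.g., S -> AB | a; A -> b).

Nullable: {P}; after ε-elimination: S -> c | cP | ce; P -> Sc | ee.
No unit productions to eliminate.
TERM: introduce A -> c, B -> e and substitute in every rule of length ≥2.

S -> c | AB | AP; A -> c; B -> e; P -> BB | SA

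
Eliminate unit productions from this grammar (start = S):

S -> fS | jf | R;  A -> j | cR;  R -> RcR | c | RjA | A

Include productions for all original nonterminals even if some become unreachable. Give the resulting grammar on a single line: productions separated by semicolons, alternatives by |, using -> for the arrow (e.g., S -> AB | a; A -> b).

Unit productions: R->A, S->R.
Unit pairs (A ⇒* B via units): (R,A), (S,A), (S,R).
S: inherits non-unit rules of {A, R, S} → RcR | RjA | c | cR | fS | j | jf.
A: inherits non-unit rules of {A} → cR | j.
R: inherits non-unit rules of {A, R} → RcR | RjA | c | cR | j.

S -> c | j | cR | fS | jf | RcR | RjA; A -> j | cR; R -> c | j | cR | RcR | RjA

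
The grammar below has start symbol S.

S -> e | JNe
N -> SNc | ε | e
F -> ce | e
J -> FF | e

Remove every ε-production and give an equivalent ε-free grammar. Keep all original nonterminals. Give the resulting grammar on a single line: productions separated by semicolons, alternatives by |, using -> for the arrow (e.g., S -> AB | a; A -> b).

S -> e | Je | JNe; F -> e | ce; J -> e | FF; N -> e | Sc | SNc

Nullable set: {N}.
S -> JNe: N nullable, giving JNe | Je.
Drop N -> ε.
N -> SNc: N nullable, giving SNc | Sc.
Unchanged (no nullable symbols): S -> e; F -> ce; F -> e; J -> FF; J -> e; N -> e.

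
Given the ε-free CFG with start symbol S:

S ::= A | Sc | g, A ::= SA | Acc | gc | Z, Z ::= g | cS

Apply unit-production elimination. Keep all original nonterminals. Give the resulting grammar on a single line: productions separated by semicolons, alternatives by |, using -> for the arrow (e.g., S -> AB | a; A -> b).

Unit productions: A->Z, S->A.
Unit pairs (A ⇒* B via units): (A,Z), (S,A), (S,Z).
S: inherits non-unit rules of {A, S, Z} → Acc | SA | Sc | cS | g | gc.
A: inherits non-unit rules of {A, Z} → Acc | SA | cS | g | gc.
Z: inherits non-unit rules of {Z} → cS | g.

S -> g | SA | Sc | cS | gc | Acc; A -> g | SA | cS | gc | Acc; Z -> g | cS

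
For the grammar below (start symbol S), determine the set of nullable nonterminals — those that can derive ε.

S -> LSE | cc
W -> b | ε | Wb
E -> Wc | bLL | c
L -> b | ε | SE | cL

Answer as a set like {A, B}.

Directly nullable (have an ε-rule): {L, W}.
Not nullable: E, S — each has a terminal in every rule's right-hand side or depends on a non-nullable symbol.

{L, W}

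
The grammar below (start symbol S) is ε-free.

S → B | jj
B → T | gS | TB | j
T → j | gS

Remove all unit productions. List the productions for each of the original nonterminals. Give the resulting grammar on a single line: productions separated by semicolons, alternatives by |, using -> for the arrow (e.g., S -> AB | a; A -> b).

Unit productions: B->T, S->B.
Unit pairs (A ⇒* B via units): (B,T), (S,B), (S,T).
S: inherits non-unit rules of {B, S, T} → TB | gS | j | jj.
B: inherits non-unit rules of {B, T} → TB | gS | j.
T: inherits non-unit rules of {T} → gS | j.

S -> j | TB | gS | jj; B -> j | TB | gS; T -> j | gS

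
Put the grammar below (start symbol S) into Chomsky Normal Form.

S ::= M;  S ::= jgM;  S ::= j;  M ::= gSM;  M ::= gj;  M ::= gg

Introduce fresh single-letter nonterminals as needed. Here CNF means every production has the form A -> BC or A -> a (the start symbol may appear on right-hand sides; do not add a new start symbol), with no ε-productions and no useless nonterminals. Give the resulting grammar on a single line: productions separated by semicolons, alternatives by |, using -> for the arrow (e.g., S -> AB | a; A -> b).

No ε-productions.
After unit-elimination: S -> j | gg | gj | gSM | jgM; M -> gg | gj | gSM.
TERM: introduce A -> g, B -> j and substitute in every rule of length ≥2.
BIN: M -> ASM becomes M -> AC, C -> SM; S -> ASM becomes S -> AD, D -> SM; S -> BAM becomes S -> BE, E -> AM.

S -> j | AA | AB | AD | BE; A -> g; B -> j; C -> SM; D -> SM; E -> AM; M -> AA | AB | AC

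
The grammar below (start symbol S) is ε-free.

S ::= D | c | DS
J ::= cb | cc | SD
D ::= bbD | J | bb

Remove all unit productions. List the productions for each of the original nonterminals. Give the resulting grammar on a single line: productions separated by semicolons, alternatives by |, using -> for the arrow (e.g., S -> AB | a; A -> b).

Unit productions: D->J, S->D.
Unit pairs (A ⇒* B via units): (D,J), (S,D), (S,J).
S: inherits non-unit rules of {D, J, S} → DS | SD | bb | bbD | c | cb | cc.
D: inherits non-unit rules of {D, J} → SD | bb | bbD | cb | cc.
J: inherits non-unit rules of {J} → SD | cb | cc.

S -> c | DS | SD | bb | cb | cc | bbD; D -> SD | bb | cb | cc | bbD; J -> SD | cb | cc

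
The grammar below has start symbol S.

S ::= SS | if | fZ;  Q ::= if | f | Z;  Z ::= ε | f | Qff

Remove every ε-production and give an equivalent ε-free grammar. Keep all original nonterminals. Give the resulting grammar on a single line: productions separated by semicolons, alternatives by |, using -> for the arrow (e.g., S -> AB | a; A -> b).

S -> f | SS | fZ | if; Q -> Z | f | if; Z -> f | ff | Qff

Nullable set: {Q, Z}.
S -> fZ: Z nullable, giving f | fZ.
Q -> Z: Z nullable, giving Z.
Drop Z -> ε.
Z -> Qff: Q nullable, giving Qff | ff.
Unchanged (no nullable symbols): S -> SS; S -> if; Q -> f; Q -> if; Z -> f.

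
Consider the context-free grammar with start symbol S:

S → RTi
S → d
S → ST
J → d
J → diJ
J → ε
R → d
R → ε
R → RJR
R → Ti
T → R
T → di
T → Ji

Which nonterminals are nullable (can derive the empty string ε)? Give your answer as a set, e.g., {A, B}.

{J, R, T}

Directly nullable (have an ε-rule): {J, R}.
T is nullable via T -> R (every symbol on the right is already known nullable).
Not nullable: S — each has a terminal in every rule's right-hand side or depends on a non-nullable symbol.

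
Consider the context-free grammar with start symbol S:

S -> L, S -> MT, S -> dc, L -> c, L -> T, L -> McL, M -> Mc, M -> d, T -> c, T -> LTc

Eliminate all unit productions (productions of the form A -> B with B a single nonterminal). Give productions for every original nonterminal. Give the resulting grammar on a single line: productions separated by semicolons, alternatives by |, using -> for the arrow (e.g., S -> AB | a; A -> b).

Unit productions: L->T, S->L.
Unit pairs (A ⇒* B via units): (L,T), (S,L), (S,T).
S: inherits non-unit rules of {L, S, T} → LTc | MT | McL | c | dc.
L: inherits non-unit rules of {L, T} → LTc | McL | c.
M: inherits non-unit rules of {M} → Mc | d.
T: inherits non-unit rules of {T} → LTc | c.

S -> c | MT | dc | LTc | McL; L -> c | LTc | McL; M -> d | Mc; T -> c | LTc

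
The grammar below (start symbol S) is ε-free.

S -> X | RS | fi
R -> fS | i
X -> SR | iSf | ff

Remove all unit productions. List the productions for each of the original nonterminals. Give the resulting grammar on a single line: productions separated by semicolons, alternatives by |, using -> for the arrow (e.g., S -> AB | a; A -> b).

Unit productions: S->X.
Unit pairs (A ⇒* B via units): (S,X).
S: inherits non-unit rules of {S, X} → RS | SR | ff | fi | iSf.
R: inherits non-unit rules of {R} → fS | i.
X: inherits non-unit rules of {X} → SR | ff | iSf.

S -> RS | SR | ff | fi | iSf; R -> i | fS; X -> SR | ff | iSf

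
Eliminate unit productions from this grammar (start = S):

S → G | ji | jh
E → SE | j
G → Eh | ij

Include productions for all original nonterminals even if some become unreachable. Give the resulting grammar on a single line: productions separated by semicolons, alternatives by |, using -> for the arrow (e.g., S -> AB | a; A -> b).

Unit productions: S->G.
Unit pairs (A ⇒* B via units): (S,G).
S: inherits non-unit rules of {G, S} → Eh | ij | jh | ji.
E: inherits non-unit rules of {E} → SE | j.
G: inherits non-unit rules of {G} → Eh | ij.

S -> Eh | ij | jh | ji; E -> j | SE; G -> Eh | ij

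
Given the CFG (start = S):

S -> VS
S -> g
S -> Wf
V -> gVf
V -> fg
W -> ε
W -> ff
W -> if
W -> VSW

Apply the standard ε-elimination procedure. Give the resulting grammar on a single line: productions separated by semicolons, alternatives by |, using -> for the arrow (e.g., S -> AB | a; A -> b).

S -> f | g | VS | Wf; V -> fg | gVf; W -> VS | ff | if | VSW

Nullable set: {W}.
S -> Wf: W nullable, giving Wf | f.
Drop W -> ε.
W -> VSW: W nullable, giving VS | VSW.
Unchanged (no nullable symbols): S -> VS; S -> g; V -> fg; V -> gVf; W -> ff; W -> if.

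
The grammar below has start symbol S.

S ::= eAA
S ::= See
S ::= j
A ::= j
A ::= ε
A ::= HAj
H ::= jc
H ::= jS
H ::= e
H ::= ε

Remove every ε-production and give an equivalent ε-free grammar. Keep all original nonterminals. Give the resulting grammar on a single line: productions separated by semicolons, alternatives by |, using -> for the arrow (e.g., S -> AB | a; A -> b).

S -> e | j | eA | See | eAA; A -> j | Aj | Hj | HAj; H -> e | jS | jc

Nullable set: {A, H}.
S -> eAA: A, A nullable, giving e | eA | eAA.
Drop A -> ε.
A -> HAj: H, A nullable, giving Aj | HAj | Hj | j.
Drop H -> ε.
Unchanged (no nullable symbols): S -> See; S -> j; A -> j; H -> e; H -> jS; H -> jc.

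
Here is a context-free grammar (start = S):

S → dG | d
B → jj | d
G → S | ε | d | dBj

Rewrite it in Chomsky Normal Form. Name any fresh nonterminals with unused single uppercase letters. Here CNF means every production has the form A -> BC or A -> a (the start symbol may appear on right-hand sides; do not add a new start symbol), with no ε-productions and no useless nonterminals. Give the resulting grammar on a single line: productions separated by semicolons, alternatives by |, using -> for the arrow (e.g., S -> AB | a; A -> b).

S -> d | CG; A -> j; B -> d | AA; C -> d; D -> BA; G -> d | CD | CG

Nullable: {G}; after ε-elimination: S -> d | dG; B -> d | jj; G -> S | d | dBj.
After unit-elimination: S -> d | dG; B -> d | jj; G -> d | dG | dBj.
TERM: introduce C -> d, A -> j and substitute in every rule of length ≥2.
BIN: G -> CBA becomes G -> CD, D -> BA.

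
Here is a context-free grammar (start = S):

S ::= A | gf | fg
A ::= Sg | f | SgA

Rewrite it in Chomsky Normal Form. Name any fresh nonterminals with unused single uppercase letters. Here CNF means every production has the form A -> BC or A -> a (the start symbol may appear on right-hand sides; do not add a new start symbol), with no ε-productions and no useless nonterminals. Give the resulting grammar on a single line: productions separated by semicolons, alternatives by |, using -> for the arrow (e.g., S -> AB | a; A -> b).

S -> f | BC | CB | SB | SE; A -> f | SB | SD; B -> g; C -> f; D -> BA; E -> BA

No ε-productions.
After unit-elimination: S -> f | Sg | fg | gf | SgA; A -> f | Sg | SgA.
TERM: introduce C -> f, B -> g and substitute in every rule of length ≥2.
BIN: A -> SBA becomes A -> SD, D -> BA; S -> SBA becomes S -> SE, E -> BA.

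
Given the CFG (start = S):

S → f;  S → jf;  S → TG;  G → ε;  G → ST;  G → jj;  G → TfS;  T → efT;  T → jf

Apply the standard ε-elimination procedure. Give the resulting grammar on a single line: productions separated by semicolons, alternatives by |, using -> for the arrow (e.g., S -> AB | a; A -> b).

S -> T | f | TG | jf; G -> ST | jj | TfS; T -> jf | efT

Nullable set: {G}.
S -> TG: G nullable, giving T | TG.
Drop G -> ε.
Unchanged (no nullable symbols): S -> f; S -> jf; G -> ST; G -> TfS; G -> jj; T -> efT; T -> jf.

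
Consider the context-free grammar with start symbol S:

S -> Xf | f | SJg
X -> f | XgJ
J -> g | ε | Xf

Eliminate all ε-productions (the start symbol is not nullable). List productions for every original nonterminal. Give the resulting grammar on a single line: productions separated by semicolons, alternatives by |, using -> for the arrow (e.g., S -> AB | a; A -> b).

Nullable set: {J}.
S -> SJg: J nullable, giving SJg | Sg.
Drop J -> ε.
X -> XgJ: J nullable, giving Xg | XgJ.
Unchanged (no nullable symbols): S -> Xf; S -> f; J -> Xf; J -> g; X -> f.

S -> f | Sg | Xf | SJg; J -> g | Xf; X -> f | Xg | XgJ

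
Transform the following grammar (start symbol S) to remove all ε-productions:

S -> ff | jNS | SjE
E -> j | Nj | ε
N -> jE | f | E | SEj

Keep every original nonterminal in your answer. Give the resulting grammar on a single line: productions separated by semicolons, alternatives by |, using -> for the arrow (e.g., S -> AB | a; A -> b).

Nullable set: {E, N}.
S -> SjE: E nullable, giving Sj | SjE.
S -> jNS: N nullable, giving jNS | jS.
Drop E -> ε.
E -> Nj: N nullable, giving Nj | j.
N -> E: E nullable, giving E.
N -> SEj: E nullable, giving SEj | Sj.
N -> jE: E nullable, giving j | jE.
Unchanged (no nullable symbols): S -> ff; E -> j; N -> f.

S -> Sj | ff | jS | SjE | jNS; E -> j | Nj; N -> E | f | j | Sj | jE | SEj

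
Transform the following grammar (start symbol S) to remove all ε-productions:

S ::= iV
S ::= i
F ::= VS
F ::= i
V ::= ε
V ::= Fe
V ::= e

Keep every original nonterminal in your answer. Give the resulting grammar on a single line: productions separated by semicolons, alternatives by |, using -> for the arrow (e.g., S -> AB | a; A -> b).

Nullable set: {V}.
S -> iV: V nullable, giving i | iV.
F -> VS: V nullable, giving S | VS.
Drop V -> ε.
Unchanged (no nullable symbols): S -> i; F -> i; V -> Fe; V -> e.

S -> i | iV; F -> S | i | VS; V -> e | Fe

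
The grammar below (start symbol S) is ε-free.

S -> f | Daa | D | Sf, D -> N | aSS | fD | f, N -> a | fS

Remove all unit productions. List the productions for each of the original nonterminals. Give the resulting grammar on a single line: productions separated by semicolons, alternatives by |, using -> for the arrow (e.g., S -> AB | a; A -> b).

S -> a | f | Sf | fD | fS | Daa | aSS; D -> a | f | fD | fS | aSS; N -> a | fS

Unit productions: D->N, S->D.
Unit pairs (A ⇒* B via units): (D,N), (S,D), (S,N).
S: inherits non-unit rules of {D, N, S} → Daa | Sf | a | aSS | f | fD | fS.
D: inherits non-unit rules of {D, N} → a | aSS | f | fD | fS.
N: inherits non-unit rules of {N} → a | fS.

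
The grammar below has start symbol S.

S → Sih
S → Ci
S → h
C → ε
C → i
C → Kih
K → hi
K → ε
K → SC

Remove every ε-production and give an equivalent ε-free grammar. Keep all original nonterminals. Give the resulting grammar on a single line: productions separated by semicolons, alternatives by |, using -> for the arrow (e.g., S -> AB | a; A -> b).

S -> h | i | Ci | Sih; C -> i | ih | Kih; K -> S | SC | hi

Nullable set: {C, K}.
S -> Ci: C nullable, giving Ci | i.
Drop C -> ε.
C -> Kih: K nullable, giving Kih | ih.
Drop K -> ε.
K -> SC: C nullable, giving S | SC.
Unchanged (no nullable symbols): S -> Sih; S -> h; C -> i; K -> hi.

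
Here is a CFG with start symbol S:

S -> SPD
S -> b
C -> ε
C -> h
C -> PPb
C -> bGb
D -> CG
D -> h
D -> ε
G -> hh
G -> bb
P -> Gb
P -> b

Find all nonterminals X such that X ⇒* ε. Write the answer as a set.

Directly nullable (have an ε-rule): {C, D}.
Not nullable: G, P, S — each has a terminal in every rule's right-hand side or depends on a non-nullable symbol.

{C, D}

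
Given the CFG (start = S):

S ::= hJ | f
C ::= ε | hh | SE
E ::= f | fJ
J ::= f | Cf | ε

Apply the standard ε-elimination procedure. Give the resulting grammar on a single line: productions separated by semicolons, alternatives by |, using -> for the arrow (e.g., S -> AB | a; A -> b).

S -> f | h | hJ; C -> SE | hh; E -> f | fJ; J -> f | Cf

Nullable set: {C, J}.
S -> hJ: J nullable, giving h | hJ.
Drop C -> ε.
E -> fJ: J nullable, giving f | fJ.
Drop J -> ε.
J -> Cf: C nullable, giving Cf | f.
Unchanged (no nullable symbols): S -> f; C -> SE; C -> hh; E -> f; J -> f.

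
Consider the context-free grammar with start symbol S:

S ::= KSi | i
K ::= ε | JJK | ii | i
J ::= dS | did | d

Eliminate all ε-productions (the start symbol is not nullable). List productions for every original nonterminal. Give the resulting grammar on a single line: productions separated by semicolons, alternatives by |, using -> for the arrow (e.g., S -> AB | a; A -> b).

Nullable set: {K}.
S -> KSi: K nullable, giving KSi | Si.
Drop K -> ε.
K -> JJK: K nullable, giving JJ | JJK.
Unchanged (no nullable symbols): S -> i; J -> d; J -> dS; J -> did; K -> i; K -> ii.

S -> i | Si | KSi; J -> d | dS | did; K -> i | JJ | ii | JJK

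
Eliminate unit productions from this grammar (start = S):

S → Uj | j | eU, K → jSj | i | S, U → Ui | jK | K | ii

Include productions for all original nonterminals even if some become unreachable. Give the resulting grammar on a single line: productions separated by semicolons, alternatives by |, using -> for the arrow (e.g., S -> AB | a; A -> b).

Unit productions: K->S, U->K.
Unit pairs (A ⇒* B via units): (K,S), (U,K), (U,S).
S: inherits non-unit rules of {S} → Uj | eU | j.
K: inherits non-unit rules of {K, S} → Uj | eU | i | j | jSj.
U: inherits non-unit rules of {K, S, U} → Ui | Uj | eU | i | ii | j | jK | jSj.

S -> j | Uj | eU; K -> i | j | Uj | eU | jSj; U -> i | j | Ui | Uj | eU | ii | jK | jSj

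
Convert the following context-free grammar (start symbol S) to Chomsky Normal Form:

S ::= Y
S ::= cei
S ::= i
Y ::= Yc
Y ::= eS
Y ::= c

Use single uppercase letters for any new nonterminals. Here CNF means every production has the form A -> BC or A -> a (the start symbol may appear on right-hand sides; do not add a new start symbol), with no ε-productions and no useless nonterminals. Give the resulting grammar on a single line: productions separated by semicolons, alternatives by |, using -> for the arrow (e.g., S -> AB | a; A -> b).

No ε-productions.
After unit-elimination: S -> c | i | Yc | eS | cei; Y -> c | Yc | eS.
TERM: introduce A -> c, B -> e, C -> i and substitute in every rule of length ≥2.
BIN: S -> ABC becomes S -> AD, D -> BC.

S -> c | i | AD | BS | YA; A -> c; B -> e; C -> i; D -> BC; Y -> c | BS | YA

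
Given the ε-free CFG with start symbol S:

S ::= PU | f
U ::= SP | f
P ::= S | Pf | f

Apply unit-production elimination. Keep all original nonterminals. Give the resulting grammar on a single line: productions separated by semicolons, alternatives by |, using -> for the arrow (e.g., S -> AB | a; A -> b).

Unit productions: P->S.
Unit pairs (A ⇒* B via units): (P,S).
S: inherits non-unit rules of {S} → PU | f.
P: inherits non-unit rules of {P, S} → PU | Pf | f.
U: inherits non-unit rules of {U} → SP | f.

S -> f | PU; P -> f | PU | Pf; U -> f | SP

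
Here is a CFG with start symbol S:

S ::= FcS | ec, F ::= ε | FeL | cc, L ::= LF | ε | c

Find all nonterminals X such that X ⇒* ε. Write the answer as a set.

Directly nullable (have an ε-rule): {F, L}.
Not nullable: S — each has a terminal in every rule's right-hand side or depends on a non-nullable symbol.

{F, L}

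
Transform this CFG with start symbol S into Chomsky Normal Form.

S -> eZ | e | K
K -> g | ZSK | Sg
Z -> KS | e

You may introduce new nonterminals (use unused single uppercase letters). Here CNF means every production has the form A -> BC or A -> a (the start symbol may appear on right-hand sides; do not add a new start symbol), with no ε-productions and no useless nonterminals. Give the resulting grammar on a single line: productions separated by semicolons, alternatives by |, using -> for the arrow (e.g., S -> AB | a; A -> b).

S -> e | g | BZ | SA | ZD; A -> g; B -> e; C -> SK; D -> SK; K -> g | SA | ZC; Z -> e | KS

No ε-productions.
After unit-elimination: S -> e | g | Sg | eZ | ZSK; K -> g | Sg | ZSK; Z -> e | KS.
TERM: introduce B -> e, A -> g and substitute in every rule of length ≥2.
BIN: K -> ZSK becomes K -> ZC, C -> SK; S -> ZSK becomes S -> ZD, D -> SK.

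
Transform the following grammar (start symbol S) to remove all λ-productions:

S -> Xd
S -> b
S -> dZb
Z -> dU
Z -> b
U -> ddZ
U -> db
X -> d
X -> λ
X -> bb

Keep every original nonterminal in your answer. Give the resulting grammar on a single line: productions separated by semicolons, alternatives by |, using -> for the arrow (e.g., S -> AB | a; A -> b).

S -> b | d | Xd | dZb; U -> db | ddZ; X -> d | bb; Z -> b | dU

Nullable set: {X}.
S -> Xd: X nullable, giving Xd | d.
Drop X -> λ.
Unchanged (no nullable symbols): S -> b; S -> dZb; U -> db; U -> ddZ; X -> bb; X -> d; Z -> b; Z -> dU.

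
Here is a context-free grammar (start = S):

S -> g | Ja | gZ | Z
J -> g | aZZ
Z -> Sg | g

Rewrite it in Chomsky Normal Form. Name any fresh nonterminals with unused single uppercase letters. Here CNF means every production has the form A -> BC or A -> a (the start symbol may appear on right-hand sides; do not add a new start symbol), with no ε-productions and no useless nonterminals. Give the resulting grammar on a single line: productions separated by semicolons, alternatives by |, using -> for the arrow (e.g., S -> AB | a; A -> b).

No ε-productions.
After unit-elimination: S -> g | Ja | Sg | gZ; J -> g | aZZ; Z -> g | Sg.
TERM: introduce A -> a, B -> g and substitute in every rule of length ≥2.
BIN: J -> AZZ becomes J -> AC, C -> ZZ.

S -> g | BZ | JA | SB; A -> a; B -> g; C -> ZZ; J -> g | AC; Z -> g | SB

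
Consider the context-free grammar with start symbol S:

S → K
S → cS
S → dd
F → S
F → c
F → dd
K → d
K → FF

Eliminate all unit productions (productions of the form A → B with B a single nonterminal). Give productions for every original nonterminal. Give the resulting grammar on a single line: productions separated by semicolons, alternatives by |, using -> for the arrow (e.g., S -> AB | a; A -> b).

S -> d | FF | cS | dd; F -> c | d | FF | cS | dd; K -> d | FF

Unit productions: F->S, S->K.
Unit pairs (A ⇒* B via units): (F,K), (F,S), (S,K).
S: inherits non-unit rules of {K, S} → FF | cS | d | dd.
F: inherits non-unit rules of {F, K, S} → FF | c | cS | d | dd.
K: inherits non-unit rules of {K} → FF | d.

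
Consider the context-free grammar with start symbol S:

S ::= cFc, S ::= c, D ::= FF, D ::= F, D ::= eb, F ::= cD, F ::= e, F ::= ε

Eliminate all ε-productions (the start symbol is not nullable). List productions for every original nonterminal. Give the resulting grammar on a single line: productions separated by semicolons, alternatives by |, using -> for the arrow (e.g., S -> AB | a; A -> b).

S -> c | cc | cFc; D -> F | FF | eb; F -> c | e | cD

Nullable set: {D, F}.
S -> cFc: F nullable, giving cFc | cc.
D -> F: F nullable, giving F.
D -> FF: F, F nullable, giving F | FF.
Drop F -> ε.
F -> cD: D nullable, giving c | cD.
Unchanged (no nullable symbols): S -> c; D -> eb; F -> e.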